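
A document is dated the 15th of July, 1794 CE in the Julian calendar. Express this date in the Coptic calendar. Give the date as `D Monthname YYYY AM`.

Julian Day Number of the source date = 2376512.
Converting JDN 2376512 to the Coptic calendar gives 21 Epip 1510 AM.

21 Epip 1510 AM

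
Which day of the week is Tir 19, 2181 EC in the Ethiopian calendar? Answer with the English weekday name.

Wednesday

This is JDN 2520604 (28 January 2189 Gregorian).
JDN 2520604 mod 7 = 2, and JDN 0 was a Monday, so this is a Wednesday.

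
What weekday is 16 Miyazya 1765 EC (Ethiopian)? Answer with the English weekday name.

Thursday

Equivalently 22 April 1773 Gregorian, JDN 2368747.
JDN 2368747 mod 7 = 3, and JDN 0 was a Monday, so this is a Thursday.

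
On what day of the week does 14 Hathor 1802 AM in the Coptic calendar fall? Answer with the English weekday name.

Friday

This is JDN 2482918 (23 November 2085 Gregorian).
Since JDN mod 7 = 4 (0 = Monday), the day is Friday.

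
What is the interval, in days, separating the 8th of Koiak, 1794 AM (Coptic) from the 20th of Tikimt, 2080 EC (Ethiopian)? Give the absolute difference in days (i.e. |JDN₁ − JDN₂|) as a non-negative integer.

JDN of the first date = 2480020.
JDN of the second date = 2483625.
|2483625 − 2480020| = 3605.

3605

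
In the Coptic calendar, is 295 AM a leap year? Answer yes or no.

yes

295 mod 4 = 3; in the Coptic calendar a year is leap when year mod 4 = 3, so it is a leap year.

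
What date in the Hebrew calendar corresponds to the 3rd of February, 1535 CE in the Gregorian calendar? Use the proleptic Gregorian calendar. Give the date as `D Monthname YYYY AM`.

19 Shevat 5295 AM

Julian Day Number of the source date = 2281740.
Converting JDN 2281740 to the Hebrew calendar gives 19 Shevat 5295 AM.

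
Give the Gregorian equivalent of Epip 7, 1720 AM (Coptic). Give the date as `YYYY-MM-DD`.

2004-07-14

Both dates share Julian Day Number 2453201; in the Gregorian calendar that is 14 July 2004 CE.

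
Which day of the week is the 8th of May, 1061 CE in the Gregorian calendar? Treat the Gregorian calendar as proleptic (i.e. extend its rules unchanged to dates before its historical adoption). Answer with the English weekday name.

Since JDN mod 7 = 2 (0 = Monday), the day is Wednesday.

Wednesday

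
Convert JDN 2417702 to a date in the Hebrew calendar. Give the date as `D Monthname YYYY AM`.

JDN 2417702 is 6 May 1907 in the Gregorian calendar.
In the Hebrew calendar that day is 22 Iyar 5667 AM.

22 Iyar 5667 AM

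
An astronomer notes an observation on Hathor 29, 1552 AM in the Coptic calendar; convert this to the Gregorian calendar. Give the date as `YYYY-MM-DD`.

1835-12-08

Julian Day Number of the source date = 2391621.
Converting JDN 2391621 to the Gregorian calendar gives 8 December 1835 CE.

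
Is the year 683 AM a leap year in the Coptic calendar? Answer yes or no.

yes

683 mod 4 = 3; in the Coptic calendar a year is leap when year mod 4 = 3, so it is a leap year.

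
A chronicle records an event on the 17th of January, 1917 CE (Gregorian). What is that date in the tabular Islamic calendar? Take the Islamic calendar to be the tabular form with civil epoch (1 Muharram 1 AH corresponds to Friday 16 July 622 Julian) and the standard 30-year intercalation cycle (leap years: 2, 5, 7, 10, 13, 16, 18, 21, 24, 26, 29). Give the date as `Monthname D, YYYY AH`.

Both dates share Julian Day Number 2421246; in the tabular Islamic calendar that is 23 Rabi' al-Awwal 1335 AH.

Rabi' al-Awwal 23, 1335 AH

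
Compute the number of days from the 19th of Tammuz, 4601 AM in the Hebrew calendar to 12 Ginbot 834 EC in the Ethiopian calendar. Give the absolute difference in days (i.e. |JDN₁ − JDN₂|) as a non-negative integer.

299

JDN of the first date = 2028426.
JDN of the second date = 2028725.
|2028725 − 2028426| = 299.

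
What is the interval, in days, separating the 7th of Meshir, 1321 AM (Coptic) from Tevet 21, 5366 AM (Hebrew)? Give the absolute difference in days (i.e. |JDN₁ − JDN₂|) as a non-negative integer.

JDN of the first date = 2307316.
JDN of the second date = 2307639.
|2307639 − 2307316| = 323.

323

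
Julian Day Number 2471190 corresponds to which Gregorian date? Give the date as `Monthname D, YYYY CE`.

JDN 2451545 is 1 Jan 2000; 2471190 is +19645 days from there.

October 14, 2053 CE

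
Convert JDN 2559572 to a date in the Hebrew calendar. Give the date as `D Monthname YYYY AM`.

29 Tishrei 6056 AM

The Gregorian equivalent of JDN 2559572 is 8 October 2295.
In the Hebrew calendar that day is 29 Tishrei 6056 AM.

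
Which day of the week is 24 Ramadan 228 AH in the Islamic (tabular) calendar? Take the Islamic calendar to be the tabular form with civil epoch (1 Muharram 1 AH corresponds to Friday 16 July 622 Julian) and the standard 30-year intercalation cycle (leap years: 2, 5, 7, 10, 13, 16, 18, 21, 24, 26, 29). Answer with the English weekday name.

Equivalently 30 June 843 Gregorian, JDN 2029140.
2029140 ≡ 1 (mod 7); counting from Monday = 0 gives Tuesday.

Tuesday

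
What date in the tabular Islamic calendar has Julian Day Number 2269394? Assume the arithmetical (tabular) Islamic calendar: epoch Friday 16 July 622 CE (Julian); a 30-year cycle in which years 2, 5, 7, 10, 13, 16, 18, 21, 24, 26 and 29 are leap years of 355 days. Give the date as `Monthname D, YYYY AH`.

JDN 2269394 is 16 April 1501 in the proleptic Gregorian calendar.
In the tabular Islamic calendar that day is Ramadan 17, 906 AH.

Ramadan 17, 906 AH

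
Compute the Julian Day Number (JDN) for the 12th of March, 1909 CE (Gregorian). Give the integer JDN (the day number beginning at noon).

JDN 2400001 is 17 November 1858 CE (Gregorian), MJD 0; the target day is +18377 days from there, so JDN = 2418378.

2418378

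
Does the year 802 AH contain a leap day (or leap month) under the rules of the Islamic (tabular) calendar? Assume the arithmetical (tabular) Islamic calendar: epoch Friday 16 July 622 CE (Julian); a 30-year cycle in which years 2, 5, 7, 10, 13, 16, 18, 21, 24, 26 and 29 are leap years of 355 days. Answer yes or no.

Year 802 AH is year 22 of its 30-year cycle; leap positions are 2, 5, 7, 10, 13, 16, 18, 21, 24, 26, 29, so it is a common year (354 days).

no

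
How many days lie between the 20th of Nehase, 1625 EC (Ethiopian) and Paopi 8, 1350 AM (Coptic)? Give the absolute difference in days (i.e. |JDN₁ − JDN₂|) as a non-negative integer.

First date → JDN 2317736; second date → JDN 2317789.
The interval is |2317736 − 2317789| = 53 days.

53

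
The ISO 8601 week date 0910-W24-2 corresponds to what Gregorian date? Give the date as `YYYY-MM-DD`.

0910-06-10

ISO week 1 of 910 is the week containing the first Thursday of 910.
Week 24, day 2 (Tuesday) lands on 0910-06-10.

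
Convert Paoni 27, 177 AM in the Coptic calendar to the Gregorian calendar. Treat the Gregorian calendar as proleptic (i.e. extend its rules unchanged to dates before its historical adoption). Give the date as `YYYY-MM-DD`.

Both dates share Julian Day Number 1889610; in the Gregorian calendar that is 22 June 461 CE.

0461-06-22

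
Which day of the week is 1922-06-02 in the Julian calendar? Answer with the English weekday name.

This is JDN 2423221 (15 June 1922 Gregorian).
2423221 ≡ 3 (mod 7); counting from Monday = 0 gives Thursday.

Thursday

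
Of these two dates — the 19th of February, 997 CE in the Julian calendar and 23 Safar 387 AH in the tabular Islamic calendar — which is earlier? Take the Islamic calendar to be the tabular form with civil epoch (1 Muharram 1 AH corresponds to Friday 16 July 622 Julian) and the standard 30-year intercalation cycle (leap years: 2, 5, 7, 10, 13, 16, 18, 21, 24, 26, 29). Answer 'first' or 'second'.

Converting both to JDN: 2085262 vs 2085278; the smaller is the first.

first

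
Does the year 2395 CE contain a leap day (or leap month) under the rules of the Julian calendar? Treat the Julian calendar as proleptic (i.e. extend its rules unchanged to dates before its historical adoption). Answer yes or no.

2395 mod 4 = 3, so it is a common year in the Julian calendar.

no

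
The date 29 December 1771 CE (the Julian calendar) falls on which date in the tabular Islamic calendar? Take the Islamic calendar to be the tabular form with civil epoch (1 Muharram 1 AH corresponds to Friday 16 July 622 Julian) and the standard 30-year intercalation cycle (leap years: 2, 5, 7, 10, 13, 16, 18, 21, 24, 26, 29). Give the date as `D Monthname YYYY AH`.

3 Shawwal 1185 AH

Both dates share Julian Day Number 2368278; in the tabular Islamic calendar that is 3 Shawwal 1185 AH.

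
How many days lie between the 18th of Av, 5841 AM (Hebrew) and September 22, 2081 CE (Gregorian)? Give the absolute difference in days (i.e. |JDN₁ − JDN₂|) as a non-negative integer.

30

JDN of the first date = 2481365.
JDN of the second date = 2481395.
|2481395 − 2481365| = 30.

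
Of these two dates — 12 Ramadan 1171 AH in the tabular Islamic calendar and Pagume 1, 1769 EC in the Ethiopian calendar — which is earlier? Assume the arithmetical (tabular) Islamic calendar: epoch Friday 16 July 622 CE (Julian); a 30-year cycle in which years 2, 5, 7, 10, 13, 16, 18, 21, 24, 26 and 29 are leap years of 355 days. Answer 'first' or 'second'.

first

The two dates have Julian Day Numbers 2363296 and 2370343 respectively.
Since 2363296 < 2370343, the first date comes first.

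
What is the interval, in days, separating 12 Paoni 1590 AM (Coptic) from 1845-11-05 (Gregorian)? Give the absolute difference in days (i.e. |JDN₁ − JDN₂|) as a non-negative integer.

First date → JDN 2405693; second date → JDN 2395241.
The interval is |2405693 − 2395241| = 10452 days.

10452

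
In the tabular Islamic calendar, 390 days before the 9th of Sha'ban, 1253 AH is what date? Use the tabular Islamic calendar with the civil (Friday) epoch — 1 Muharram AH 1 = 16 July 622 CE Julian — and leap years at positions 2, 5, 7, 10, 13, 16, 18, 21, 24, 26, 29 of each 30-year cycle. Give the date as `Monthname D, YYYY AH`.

Rajab 3, 1252 AH

Counting 390 days back from JDN 2392322 reaches JDN 2391932, which is Rajab 3, 1252 AH.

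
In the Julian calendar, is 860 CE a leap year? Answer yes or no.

860 mod 4 = 0, so it is a leap year in the Julian calendar.

yes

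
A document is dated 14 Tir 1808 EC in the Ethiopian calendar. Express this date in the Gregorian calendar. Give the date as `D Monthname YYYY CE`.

Julian Day Number of the source date = 2384361.
Converting JDN 2384361 to the Gregorian calendar gives 22 January 1816 CE.

22 January 1816 CE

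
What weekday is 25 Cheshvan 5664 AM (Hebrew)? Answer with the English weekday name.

This is JDN 2416434 (15 November 1903 Gregorian).
JDN 2416434 mod 7 = 6, and JDN 0 was a Monday, so this is a Sunday.

Sunday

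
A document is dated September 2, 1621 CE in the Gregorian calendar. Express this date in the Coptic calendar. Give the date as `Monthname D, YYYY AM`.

Both dates share Julian Day Number 2313363; in the Coptic calendar that is 30 Mesori 1337 AM.

Mesori 30, 1337 AM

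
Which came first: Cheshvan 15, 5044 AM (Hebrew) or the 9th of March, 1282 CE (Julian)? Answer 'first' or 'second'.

second

First date → JDN 2189983; second date → JDN 2189376.
JDN 2189376 < JDN 2189983, so the second date is earlier.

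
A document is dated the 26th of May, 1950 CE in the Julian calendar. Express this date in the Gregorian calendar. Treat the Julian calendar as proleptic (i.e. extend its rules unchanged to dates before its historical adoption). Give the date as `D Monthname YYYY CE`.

8 June 1950 CE

The Julian–Gregorian offset here is 13 days (Julian trailing).
26 May 1950 Julian + 13 days → 8 June 1950 Gregorian.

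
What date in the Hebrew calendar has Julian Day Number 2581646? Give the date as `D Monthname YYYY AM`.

JDN 2581646 is 16 March 2356 in the Gregorian calendar.
In the Hebrew calendar that day is 12 Adar II 6116 AM.

12 Adar II 6116 AM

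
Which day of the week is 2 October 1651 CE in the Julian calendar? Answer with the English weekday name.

Equivalently 12 October 1651 Gregorian, JDN 2324360.
Since JDN mod 7 = 3 (0 = Monday), the day is Thursday.

Thursday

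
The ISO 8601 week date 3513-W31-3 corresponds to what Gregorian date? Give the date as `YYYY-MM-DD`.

ISO week 1 of 3513 is the week containing the first Thursday of 3513.
Week 31, day 3 (Wednesday) lands on 3513-07-30.

3513-07-30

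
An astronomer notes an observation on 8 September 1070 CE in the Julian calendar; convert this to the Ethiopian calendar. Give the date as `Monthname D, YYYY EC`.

Meskerem 11, 1063 EC

The source date corresponds to 14 September 1070 in the proleptic Gregorian calendar (JDN 2112126).
That day falls on 11 Meskerem 1063 EC in the Ethiopian calendar.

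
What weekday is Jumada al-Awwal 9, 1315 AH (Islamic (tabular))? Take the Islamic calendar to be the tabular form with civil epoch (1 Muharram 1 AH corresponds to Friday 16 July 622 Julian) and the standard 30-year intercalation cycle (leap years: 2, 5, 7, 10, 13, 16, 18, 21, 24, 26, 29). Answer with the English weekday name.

This is JDN 2414204 (6 October 1897 Gregorian).
Since JDN mod 7 = 2 (0 = Monday), the day is Wednesday.

Wednesday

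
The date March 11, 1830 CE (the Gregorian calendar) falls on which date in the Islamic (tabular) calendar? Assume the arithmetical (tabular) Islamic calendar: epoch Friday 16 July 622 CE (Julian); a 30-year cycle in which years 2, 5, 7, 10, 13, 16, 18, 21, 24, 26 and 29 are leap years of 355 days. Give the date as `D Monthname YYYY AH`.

Julian Day Number of the source date = 2389523.
Converting JDN 2389523 to the tabular Islamic calendar gives 16 Ramadan 1245 AH.

16 Ramadan 1245 AH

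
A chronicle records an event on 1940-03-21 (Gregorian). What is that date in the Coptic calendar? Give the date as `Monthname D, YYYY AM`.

Paremhat 12, 1656 AM

Julian Day Number of the source date = 2429710.
Converting JDN 2429710 to the Coptic calendar gives 12 Paremhat 1656 AM.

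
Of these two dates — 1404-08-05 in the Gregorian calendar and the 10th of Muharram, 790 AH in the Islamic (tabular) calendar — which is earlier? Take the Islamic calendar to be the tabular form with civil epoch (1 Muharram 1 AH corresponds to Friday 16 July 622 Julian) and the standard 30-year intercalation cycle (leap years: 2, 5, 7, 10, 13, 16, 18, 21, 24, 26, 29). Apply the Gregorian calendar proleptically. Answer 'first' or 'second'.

second

First date → JDN 2234077; second date → JDN 2228044.
JDN 2228044 < JDN 2234077, so the second date is earlier.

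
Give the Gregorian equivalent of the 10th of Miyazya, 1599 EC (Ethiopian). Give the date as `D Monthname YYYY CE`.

15 April 1607 CE

Julian Day Number of the source date = 2308109.
Converting JDN 2308109 to the Gregorian calendar gives 15 April 1607 CE.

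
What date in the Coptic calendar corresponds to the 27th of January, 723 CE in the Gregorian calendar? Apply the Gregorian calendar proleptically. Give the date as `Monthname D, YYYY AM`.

Tobi 28, 439 AM

Julian Day Number of the source date = 1985156.
Converting JDN 1985156 to the Coptic calendar gives 28 Tobi 439 AM.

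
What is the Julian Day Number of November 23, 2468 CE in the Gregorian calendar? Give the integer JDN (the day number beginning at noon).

2622806

JDN 2400001 is 17 November 1858 CE (Gregorian), MJD 0; the target day is +222805 days from there, so JDN = 2622806.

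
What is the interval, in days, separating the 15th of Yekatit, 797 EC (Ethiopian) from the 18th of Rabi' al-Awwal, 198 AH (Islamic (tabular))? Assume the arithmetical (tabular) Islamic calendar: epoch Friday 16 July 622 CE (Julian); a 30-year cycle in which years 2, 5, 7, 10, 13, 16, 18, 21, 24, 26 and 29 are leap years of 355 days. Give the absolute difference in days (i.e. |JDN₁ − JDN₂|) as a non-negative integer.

First date → JDN 2015124; second date → JDN 2018326.
The interval is |2015124 − 2018326| = 3202 days.

3202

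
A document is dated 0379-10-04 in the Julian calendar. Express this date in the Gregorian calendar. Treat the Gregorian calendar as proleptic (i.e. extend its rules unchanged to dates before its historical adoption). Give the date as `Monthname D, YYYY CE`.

October 5, 379 CE

For dates in this range the Gregorian date is 1 day ahead of the Julian.
4 October 379 Julian + 1 day → 5 October 379 Gregorian.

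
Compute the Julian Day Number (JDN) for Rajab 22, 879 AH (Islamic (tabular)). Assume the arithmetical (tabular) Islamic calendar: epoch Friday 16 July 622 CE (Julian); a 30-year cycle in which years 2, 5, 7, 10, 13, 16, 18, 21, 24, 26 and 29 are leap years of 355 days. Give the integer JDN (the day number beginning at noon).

2259772

In the proleptic Gregorian calendar the same day is 11 December 1474.
JDN 2400001 is 17 November 1858 CE (Gregorian), MJD 0; the target day is −140229 days from there, so JDN = 2259772.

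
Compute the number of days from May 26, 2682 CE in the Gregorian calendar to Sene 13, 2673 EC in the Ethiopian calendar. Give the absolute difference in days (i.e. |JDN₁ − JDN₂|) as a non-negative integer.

335

JDN of the first date = 2700786.
JDN of the second date = 2700451.
|2700451 − 2700786| = 335.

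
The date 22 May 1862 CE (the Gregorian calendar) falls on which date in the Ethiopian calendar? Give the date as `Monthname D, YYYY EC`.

Ginbot 15, 1854 EC

Julian Day Number of the source date = 2401283.
Converting JDN 2401283 to the Ethiopian calendar gives 15 Ginbot 1854 EC.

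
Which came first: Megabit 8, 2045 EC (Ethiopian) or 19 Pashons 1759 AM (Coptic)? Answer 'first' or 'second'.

second

The two dates have Julian Day Numbers 2470979 and 2467397 respectively.
Since 2467397 < 2470979, the second date comes first.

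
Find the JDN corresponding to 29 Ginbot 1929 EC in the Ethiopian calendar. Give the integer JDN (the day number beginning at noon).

2428691

Equivalently 6 June 1937 (Gregorian).
JDN 2299161 is 15 October 1582 CE (Gregorian); the target day is +129530 days from there, so JDN = 2428691.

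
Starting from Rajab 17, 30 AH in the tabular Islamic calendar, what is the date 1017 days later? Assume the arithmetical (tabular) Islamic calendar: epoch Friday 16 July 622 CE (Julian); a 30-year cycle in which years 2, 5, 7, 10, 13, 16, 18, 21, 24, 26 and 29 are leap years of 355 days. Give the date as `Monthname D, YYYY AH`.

JDN of Rajab 17, 30 AH = 1958910.
1958910 + 1017 = 1959927.
JDN 1959927 in the tabular Islamic calendar is Jumada al-Awwal 30, 33 AH.

Jumada al-Awwal 30, 33 AH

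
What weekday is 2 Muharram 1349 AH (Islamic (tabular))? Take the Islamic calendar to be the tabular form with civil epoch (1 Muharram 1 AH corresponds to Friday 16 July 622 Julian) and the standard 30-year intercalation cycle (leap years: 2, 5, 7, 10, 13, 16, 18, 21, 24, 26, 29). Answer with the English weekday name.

Friday

This is JDN 2426127 (30 May 1930 Gregorian).
Since JDN mod 7 = 4 (0 = Monday), the day is Friday.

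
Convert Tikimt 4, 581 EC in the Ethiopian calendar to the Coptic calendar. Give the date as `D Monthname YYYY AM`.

4 Paopi 305 AM

The source date corresponds to 3 October 588 in the proleptic Gregorian calendar (JDN 1936099).
That day falls on 4 Paopi 305 AM in the Coptic calendar.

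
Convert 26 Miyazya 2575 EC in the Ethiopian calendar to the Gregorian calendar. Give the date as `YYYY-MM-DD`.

Julian Day Number of the source date = 2664609.
Converting JDN 2664609 to the Gregorian calendar gives 8 May 2583 CE.

2583-05-08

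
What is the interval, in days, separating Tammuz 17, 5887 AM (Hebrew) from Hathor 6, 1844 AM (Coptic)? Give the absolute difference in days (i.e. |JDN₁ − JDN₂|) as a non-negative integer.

142

JDN of the first date = 2498109.
JDN of the second date = 2498251.
|2498251 − 2498109| = 142.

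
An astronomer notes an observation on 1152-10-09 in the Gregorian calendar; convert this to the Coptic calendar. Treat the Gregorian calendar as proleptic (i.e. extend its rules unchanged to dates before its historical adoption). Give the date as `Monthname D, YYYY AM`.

Both dates share Julian Day Number 2142101; in the Coptic calendar that is 5 Paopi 869 AM.

Paopi 5, 869 AM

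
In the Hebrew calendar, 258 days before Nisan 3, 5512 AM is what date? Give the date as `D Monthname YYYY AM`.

11 Tammuz 5511 AM

Counting 258 days back from JDN 2361042 reaches JDN 2360784, which is 11 Tammuz 5511 AM.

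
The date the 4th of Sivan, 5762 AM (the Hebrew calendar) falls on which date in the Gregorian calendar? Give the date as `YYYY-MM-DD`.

Julian Day Number of the source date = 2452410.
Converting JDN 2452410 to the Gregorian calendar gives 15 May 2002 CE.

2002-05-15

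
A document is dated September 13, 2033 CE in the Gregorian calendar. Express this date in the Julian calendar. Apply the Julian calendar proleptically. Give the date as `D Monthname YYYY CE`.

For dates in this range the Gregorian date is 13 days ahead of the Julian.
13 September 2033 Gregorian − 13 days → 31 August 2033 Julian.

31 August 2033 CE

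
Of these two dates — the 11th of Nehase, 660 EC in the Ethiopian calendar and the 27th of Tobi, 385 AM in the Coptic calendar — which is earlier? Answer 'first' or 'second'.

The two dates have Julian Day Numbers 1965261 and 1965432 respectively.
Since 1965261 < 1965432, the first date comes first.

first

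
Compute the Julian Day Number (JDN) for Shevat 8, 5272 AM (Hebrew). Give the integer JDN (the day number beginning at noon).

2273341

In the proleptic Gregorian calendar the same day is 5 February 1512.
JDN 2451545 is 1 January 2000 CE (Gregorian); the target day is −178204 days from there, so JDN = 2273341.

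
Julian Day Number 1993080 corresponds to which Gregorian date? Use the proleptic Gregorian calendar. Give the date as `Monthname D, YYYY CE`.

Counting from JDN 2299161 = 15 Oct 1582 gives an offset of -306081 days.

October 7, 744 CE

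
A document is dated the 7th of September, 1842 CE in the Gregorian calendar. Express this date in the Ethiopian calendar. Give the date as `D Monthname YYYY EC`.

Both dates share Julian Day Number 2394086; in the Ethiopian calendar that is 3 Pagume 1834 EC.

3 Pagume 1834 EC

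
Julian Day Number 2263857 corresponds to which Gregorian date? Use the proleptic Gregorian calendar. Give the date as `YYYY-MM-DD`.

JDN 2451545 is 1 Jan 2000; 2263857 is −187688 days from there.

1486-02-16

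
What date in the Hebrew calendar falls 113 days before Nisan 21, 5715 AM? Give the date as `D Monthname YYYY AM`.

The starting date is JDN 2435211; 2435211 − 113 = 2435098.
JDN 2435098 corresponds to 26 Kislev 5715 AM.

26 Kislev 5715 AM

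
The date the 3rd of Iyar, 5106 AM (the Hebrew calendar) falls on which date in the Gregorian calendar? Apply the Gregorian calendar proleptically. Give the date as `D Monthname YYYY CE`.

4 May 1346 CE

Julian Day Number of the source date = 2212800.
Converting JDN 2212800 to the Gregorian calendar gives 4 May 1346 CE.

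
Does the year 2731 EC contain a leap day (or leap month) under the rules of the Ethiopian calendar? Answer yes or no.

yes

2731 mod 4 = 3; in the Ethiopian calendar a year is leap when year mod 4 = 3, so it is a leap year.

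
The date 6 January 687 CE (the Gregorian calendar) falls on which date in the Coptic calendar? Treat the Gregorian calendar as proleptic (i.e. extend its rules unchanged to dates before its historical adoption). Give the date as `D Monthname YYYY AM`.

8 Tobi 403 AM

Both dates share Julian Day Number 1971987; in the Coptic calendar that is 8 Tobi 403 AM.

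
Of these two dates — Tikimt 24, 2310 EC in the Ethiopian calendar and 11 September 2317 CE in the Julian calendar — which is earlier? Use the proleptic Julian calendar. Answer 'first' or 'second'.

second

First date → JDN 2567636; second date → JDN 2567596.
JDN 2567596 < JDN 2567636, so the second date is earlier.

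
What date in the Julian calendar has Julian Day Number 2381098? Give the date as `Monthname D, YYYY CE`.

February 3, 1807 CE

The Gregorian equivalent of JDN 2381098 is 15 February 1807.
In the Julian calendar that day is February 3, 1807 CE.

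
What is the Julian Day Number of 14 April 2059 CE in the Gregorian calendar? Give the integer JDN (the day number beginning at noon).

JDN 2400001 is 17 November 1858 CE (Gregorian), MJD 0; the target day is +73197 days from there, so JDN = 2473198.

2473198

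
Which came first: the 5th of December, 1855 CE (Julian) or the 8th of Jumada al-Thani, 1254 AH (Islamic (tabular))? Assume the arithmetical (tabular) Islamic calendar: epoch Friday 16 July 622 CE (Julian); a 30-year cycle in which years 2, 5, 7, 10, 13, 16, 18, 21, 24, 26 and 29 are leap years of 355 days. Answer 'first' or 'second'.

First date → JDN 2398935; second date → JDN 2392616.
JDN 2392616 < JDN 2398935, so the second date is earlier.

second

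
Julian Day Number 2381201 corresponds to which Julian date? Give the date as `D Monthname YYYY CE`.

17 May 1807 CE

JDN 2381201 is 29 May 1807 in the Gregorian calendar.
In the Julian calendar that day is 17 May 1807 CE.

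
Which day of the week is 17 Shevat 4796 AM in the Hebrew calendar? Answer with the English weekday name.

Equivalently 23 January 1036 Gregorian, JDN 2099473.
2099473 ≡ 5 (mod 7); counting from Monday = 0 gives Saturday.

Saturday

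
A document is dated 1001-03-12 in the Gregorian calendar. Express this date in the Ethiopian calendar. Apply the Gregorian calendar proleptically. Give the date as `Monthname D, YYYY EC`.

Julian Day Number of the source date = 2086738.
Converting JDN 2086738 to the Ethiopian calendar gives 10 Megabit 993 EC.

Megabit 10, 993 EC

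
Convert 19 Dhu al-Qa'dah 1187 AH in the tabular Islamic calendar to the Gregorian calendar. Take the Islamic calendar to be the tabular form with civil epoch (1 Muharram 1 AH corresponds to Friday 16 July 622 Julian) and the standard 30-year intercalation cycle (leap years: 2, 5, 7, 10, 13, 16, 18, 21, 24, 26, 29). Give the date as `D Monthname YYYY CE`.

1 February 1774 CE

Both dates share Julian Day Number 2369032; in the Gregorian calendar that is 1 February 1774 CE.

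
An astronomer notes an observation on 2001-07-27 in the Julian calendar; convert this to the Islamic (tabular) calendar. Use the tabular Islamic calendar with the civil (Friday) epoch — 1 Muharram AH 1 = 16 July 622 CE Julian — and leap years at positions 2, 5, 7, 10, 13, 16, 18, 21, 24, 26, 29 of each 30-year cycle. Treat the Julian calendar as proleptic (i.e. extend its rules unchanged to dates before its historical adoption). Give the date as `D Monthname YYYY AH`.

The source date corresponds to 9 August 2001 in the Gregorian calendar (JDN 2452131).
That day falls on 19 Jumada al-Awwal 1422 AH in the tabular Islamic calendar.

19 Jumada al-Awwal 1422 AH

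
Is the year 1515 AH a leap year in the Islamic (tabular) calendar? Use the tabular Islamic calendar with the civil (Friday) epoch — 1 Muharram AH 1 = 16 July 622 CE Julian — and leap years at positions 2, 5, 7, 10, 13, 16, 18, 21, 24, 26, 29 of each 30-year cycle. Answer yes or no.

no

Year 1515 AH is year 15 of its 30-year cycle; leap positions are 2, 5, 7, 10, 13, 16, 18, 21, 24, 26, 29, so it is a common year (354 days).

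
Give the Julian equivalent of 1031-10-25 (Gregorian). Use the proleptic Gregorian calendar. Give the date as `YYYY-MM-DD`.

The Julian–Gregorian offset here is 6 days (Julian trailing).
25 October 1031 Gregorian − 6 days → 19 October 1031 Julian.

1031-10-19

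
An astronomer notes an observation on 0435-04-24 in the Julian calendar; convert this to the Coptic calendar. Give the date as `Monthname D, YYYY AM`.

Julian Day Number of the source date = 1880055.
Converting JDN 1880055 to the Coptic calendar gives 29 Parmouti 151 AM.

Parmouti 29, 151 AM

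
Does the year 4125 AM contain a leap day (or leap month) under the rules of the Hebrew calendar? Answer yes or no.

no

Hebrew year 4125 is year 2 of its 19-year Metonic cycle; leap years are at positions 3, 6, 8, 11, 14, 17, 19, so it is a common year (12 months).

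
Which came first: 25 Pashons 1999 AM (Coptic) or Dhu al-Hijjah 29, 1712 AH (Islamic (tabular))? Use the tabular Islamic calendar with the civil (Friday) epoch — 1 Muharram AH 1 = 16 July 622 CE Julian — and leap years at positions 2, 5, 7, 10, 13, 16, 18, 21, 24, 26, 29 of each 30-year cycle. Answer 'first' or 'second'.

first

The two dates have Julian Day Numbers 2555063 and 2555114 respectively.
Since 2555063 < 2555114, the first date comes first.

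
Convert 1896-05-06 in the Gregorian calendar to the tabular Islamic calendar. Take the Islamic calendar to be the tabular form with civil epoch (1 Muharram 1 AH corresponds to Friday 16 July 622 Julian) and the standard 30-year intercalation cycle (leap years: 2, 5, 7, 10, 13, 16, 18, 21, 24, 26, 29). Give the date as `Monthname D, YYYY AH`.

Dhu al-Qa'dah 23, 1313 AH

Julian Day Number of the source date = 2413686.
Converting JDN 2413686 to the tabular Islamic calendar gives 23 Dhu al-Qa'dah 1313 AH.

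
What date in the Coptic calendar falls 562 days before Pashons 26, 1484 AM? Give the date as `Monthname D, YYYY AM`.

Hathor 10, 1483 AM

Counting 562 days back from JDN 2366961 reaches JDN 2366399, which is Hathor 10, 1483 AM.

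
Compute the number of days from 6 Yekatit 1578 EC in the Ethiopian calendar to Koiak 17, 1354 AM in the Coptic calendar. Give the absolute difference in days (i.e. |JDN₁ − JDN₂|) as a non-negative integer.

18944

JDN of the first date = 2300375.
JDN of the second date = 2319319.
|2319319 − 2300375| = 18944.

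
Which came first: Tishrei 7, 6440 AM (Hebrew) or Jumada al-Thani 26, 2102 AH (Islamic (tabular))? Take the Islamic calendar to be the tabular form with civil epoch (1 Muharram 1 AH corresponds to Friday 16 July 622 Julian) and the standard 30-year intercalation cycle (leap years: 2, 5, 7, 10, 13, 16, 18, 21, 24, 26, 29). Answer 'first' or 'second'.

Converting both to JDN: 2699820 vs 2693137; the smaller is the second.

second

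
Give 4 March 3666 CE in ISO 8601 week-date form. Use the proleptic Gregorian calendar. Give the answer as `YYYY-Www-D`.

The weekday is Thursday (ISO weekday 4).
That Thursday belongs to ISO week 9 of ISO year 3666.

3666-W09-4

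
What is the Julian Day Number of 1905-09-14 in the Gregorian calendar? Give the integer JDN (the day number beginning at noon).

2417103

JDN 2299161 is 15 October 1582 CE (Gregorian); the target day is +117942 days from there, so JDN = 2417103.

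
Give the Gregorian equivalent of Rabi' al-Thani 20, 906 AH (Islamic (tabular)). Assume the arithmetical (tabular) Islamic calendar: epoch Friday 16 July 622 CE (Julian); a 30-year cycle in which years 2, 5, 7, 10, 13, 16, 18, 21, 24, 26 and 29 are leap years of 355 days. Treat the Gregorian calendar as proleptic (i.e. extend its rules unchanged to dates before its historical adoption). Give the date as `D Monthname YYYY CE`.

Julian Day Number of the source date = 2269250.
Converting JDN 2269250 to the Gregorian calendar gives 23 November 1500 CE.

23 November 1500 CE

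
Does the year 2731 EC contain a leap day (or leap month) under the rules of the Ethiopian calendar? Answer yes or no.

yes

2731 mod 4 = 3; in the Ethiopian calendar a year is leap when year mod 4 = 3, so it is a leap year.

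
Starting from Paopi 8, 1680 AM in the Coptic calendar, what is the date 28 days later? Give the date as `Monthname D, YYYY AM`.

Hathor 6, 1680 AM

JDN of Paopi 8, 1680 AM = 2438322.
2438322 + 28 = 2438350.
JDN 2438350 in the Coptic calendar is Hathor 6, 1680 AM.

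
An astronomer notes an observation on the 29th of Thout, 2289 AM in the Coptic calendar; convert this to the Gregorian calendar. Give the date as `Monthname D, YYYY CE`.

October 13, 2572 CE

Both dates share Julian Day Number 2660750; in the Gregorian calendar that is 13 October 2572 CE.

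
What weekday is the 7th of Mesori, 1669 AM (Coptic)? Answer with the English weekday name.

Thursday

Equivalently 13 August 1953 Gregorian, JDN 2434603.
Since JDN mod 7 = 3 (0 = Monday), the day is Thursday.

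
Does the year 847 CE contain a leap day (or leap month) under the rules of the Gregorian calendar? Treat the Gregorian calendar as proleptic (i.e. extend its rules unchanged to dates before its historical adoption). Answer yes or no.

no

847 is not divisible by 4, so it is a common year.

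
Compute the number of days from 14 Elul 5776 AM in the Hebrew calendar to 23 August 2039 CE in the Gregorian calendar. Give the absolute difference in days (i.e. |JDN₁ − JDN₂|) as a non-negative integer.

8375

First date → JDN 2457649; second date → JDN 2466024.
The interval is |2457649 − 2466024| = 8375 days.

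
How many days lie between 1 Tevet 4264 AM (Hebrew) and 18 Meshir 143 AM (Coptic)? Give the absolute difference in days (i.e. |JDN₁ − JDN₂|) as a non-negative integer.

First date → JDN 1905117; second date → JDN 1877062.
The interval is |1905117 − 1877062| = 28055 days.

28055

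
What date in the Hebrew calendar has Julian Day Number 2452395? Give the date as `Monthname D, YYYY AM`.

Iyar 18, 5762 AM

JDN 2452395 is 30 April 2002 in the Gregorian calendar.
In the Hebrew calendar that day is Iyar 18, 5762 AM.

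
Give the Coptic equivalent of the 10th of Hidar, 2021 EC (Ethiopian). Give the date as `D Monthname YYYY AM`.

Julian Day Number of the source date = 2462095.
Converting JDN 2462095 to the Coptic calendar gives 10 Hathor 1745 AM.

10 Hathor 1745 AM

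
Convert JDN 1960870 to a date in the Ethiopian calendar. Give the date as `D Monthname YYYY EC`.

The proleptic Gregorian equivalent of JDN 1960870 is 30 July 656.
In the Ethiopian calendar that day is 3 Nehase 648 EC.

3 Nehase 648 EC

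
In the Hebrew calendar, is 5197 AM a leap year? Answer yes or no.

no

Hebrew year 5197 is year 10 of its 19-year Metonic cycle; leap years are at positions 3, 6, 8, 11, 14, 17, 19, so it is a common year (12 months).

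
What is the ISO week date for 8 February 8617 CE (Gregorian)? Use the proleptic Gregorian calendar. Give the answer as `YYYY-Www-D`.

8617-W06-6

The weekday is Saturday (ISO weekday 6).
That Saturday belongs to ISO week 6 of ISO year 8617.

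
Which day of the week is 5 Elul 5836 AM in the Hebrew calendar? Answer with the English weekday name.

Equivalently 3 September 2076 Gregorian, JDN 2479550.
2479550 ≡ 3 (mod 7); counting from Monday = 0 gives Thursday.

Thursday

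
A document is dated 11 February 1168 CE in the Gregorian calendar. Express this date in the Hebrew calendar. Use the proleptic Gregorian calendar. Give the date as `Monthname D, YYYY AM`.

Shevat 23, 4928 AM

Julian Day Number of the source date = 2147704.
Converting JDN 2147704 to the Hebrew calendar gives 23 Shevat 4928 AM.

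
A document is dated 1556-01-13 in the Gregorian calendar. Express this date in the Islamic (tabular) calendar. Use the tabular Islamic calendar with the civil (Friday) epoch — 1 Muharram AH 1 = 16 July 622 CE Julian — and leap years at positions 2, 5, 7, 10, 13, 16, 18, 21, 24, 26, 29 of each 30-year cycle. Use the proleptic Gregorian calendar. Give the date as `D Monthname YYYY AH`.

19 Safar 963 AH

Julian Day Number of the source date = 2289389.
Converting JDN 2289389 to the tabular Islamic calendar gives 19 Safar 963 AH.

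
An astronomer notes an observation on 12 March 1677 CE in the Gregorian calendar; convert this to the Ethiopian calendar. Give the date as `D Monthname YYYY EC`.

Julian Day Number of the source date = 2333643.
Converting JDN 2333643 to the Ethiopian calendar gives 6 Megabit 1669 EC.

6 Megabit 1669 EC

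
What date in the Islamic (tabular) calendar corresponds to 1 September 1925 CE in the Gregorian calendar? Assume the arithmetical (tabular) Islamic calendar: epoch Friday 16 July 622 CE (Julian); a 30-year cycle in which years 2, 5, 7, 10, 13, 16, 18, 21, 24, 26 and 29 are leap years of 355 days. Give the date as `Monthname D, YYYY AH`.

Safar 12, 1344 AH

Julian Day Number of the source date = 2424395.
Converting JDN 2424395 to the tabular Islamic calendar gives 12 Safar 1344 AH.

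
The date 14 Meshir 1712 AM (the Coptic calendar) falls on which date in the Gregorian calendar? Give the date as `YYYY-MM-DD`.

Julian Day Number of the source date = 2450136.
Converting JDN 2450136 to the Gregorian calendar gives 22 February 1996 CE.

1996-02-22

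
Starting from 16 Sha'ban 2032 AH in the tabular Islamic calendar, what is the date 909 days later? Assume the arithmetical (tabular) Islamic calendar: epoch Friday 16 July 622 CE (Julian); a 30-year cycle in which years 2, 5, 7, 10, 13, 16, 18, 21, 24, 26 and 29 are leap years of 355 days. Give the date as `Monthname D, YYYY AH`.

Rabi' al-Awwal 10, 2035 AH

Counting 909 days forward from JDN 2668381 reaches JDN 2669290, which is Rabi' al-Awwal 10, 2035 AH.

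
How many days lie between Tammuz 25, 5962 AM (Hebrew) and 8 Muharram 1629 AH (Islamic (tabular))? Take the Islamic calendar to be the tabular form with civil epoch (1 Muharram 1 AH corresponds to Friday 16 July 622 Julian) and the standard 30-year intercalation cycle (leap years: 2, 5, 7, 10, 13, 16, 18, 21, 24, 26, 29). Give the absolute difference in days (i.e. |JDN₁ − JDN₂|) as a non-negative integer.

First date → JDN 2525520; second date → JDN 2525356.
The interval is |2525520 − 2525356| = 164 days.

164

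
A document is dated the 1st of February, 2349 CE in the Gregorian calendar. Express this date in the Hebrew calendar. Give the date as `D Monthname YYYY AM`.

11 Shevat 6109 AM

Julian Day Number of the source date = 2579046.
Converting JDN 2579046 to the Hebrew calendar gives 11 Shevat 6109 AM.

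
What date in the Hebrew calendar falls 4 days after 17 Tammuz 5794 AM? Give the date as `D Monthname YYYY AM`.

21 Tammuz 5794 AM

The starting date is JDN 2464148; 2464148 + 4 = 2464152.
JDN 2464152 corresponds to 21 Tammuz 5794 AM.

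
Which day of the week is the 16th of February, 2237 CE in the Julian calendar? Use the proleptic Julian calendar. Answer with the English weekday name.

Friday

Equivalently 3 March 2237 Gregorian, JDN 2538169.
Since JDN mod 7 = 4 (0 = Monday), the day is Friday.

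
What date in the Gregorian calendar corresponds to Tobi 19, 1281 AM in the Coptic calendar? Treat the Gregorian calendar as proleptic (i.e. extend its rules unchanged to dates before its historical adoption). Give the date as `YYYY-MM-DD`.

1565-01-24

Julian Day Number of the source date = 2292688.
Converting JDN 2292688 to the Gregorian calendar gives 24 January 1565 CE.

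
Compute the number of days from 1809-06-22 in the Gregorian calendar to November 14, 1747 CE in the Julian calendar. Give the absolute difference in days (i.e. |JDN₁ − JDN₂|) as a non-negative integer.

22489

First date → JDN 2381956; second date → JDN 2359467.
The interval is |2381956 − 2359467| = 22489 days.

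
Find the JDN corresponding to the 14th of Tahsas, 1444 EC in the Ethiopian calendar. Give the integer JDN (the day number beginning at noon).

2251380

Equivalently 20 December 1451 (proleptic Gregorian).
JDN 2299161 is 15 October 1582 CE (Gregorian); the target day is −47781 days from there, so JDN = 2251380.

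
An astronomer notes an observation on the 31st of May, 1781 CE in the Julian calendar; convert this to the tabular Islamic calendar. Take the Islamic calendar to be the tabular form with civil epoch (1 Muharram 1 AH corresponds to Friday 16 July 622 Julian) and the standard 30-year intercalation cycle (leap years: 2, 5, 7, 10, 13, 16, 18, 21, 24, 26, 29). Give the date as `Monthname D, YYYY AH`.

Jumada al-Thani 18, 1195 AH

Both dates share Julian Day Number 2371719; in the tabular Islamic calendar that is 18 Jumada al-Thani 1195 AH.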